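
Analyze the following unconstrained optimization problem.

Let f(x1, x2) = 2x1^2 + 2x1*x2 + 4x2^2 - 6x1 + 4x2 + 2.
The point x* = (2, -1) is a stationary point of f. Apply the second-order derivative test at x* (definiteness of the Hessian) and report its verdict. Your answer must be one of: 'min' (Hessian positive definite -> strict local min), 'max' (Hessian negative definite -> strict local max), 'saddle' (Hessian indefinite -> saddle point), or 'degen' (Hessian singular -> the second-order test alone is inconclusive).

Compute the Hessian H = grad^2 f:
  H = [[4, 2], [2, 8]]
Verify stationarity: grad f(x*) = H x* + g = (0, 0).
Eigenvalues of H: 3.1716, 8.8284.
Both eigenvalues > 0, so H is positive definite -> x* is a strict local min.

min


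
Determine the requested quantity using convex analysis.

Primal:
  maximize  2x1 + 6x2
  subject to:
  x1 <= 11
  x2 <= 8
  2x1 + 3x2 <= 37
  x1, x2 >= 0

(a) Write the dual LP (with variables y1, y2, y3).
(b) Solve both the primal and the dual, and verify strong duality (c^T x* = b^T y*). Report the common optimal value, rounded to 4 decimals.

The standard primal-dual pair for 'max c^T x s.t. A x <= b, x >= 0' is:
  Dual:  min b^T y  s.t.  A^T y >= c,  y >= 0.

So the dual LP is:
  minimize  11y1 + 8y2 + 37y3
  subject to:
    y1 + 2y3 >= 2
    y2 + 3y3 >= 6
    y1, y2, y3 >= 0

Solving the primal: x* = (6.5, 8).
  primal value c^T x* = 61.
Solving the dual: y* = (0, 3, 1).
  dual value b^T y* = 61.
Strong duality: c^T x* = b^T y*. Confirmed.

61


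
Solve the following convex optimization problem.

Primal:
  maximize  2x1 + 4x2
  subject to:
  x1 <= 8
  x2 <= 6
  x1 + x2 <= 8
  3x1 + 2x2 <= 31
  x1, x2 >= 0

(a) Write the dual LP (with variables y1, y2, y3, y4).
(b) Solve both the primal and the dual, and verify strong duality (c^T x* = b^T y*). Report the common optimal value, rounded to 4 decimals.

The standard primal-dual pair for 'max c^T x s.t. A x <= b, x >= 0' is:
  Dual:  min b^T y  s.t.  A^T y >= c,  y >= 0.

So the dual LP is:
  minimize  8y1 + 6y2 + 8y3 + 31y4
  subject to:
    y1 + y3 + 3y4 >= 2
    y2 + y3 + 2y4 >= 4
    y1, y2, y3, y4 >= 0

Solving the primal: x* = (2, 6).
  primal value c^T x* = 28.
Solving the dual: y* = (0, 2, 2, 0).
  dual value b^T y* = 28.
Strong duality: c^T x* = b^T y*. Confirmed.

28


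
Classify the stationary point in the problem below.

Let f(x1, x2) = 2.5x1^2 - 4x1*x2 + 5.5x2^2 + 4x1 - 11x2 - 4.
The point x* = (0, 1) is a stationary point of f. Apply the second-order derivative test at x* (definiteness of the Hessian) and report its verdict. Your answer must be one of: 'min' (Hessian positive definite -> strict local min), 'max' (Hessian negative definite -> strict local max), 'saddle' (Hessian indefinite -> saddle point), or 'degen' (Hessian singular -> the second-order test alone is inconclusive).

Compute the Hessian H = grad^2 f:
  H = [[5, -4], [-4, 11]]
Verify stationarity: grad f(x*) = H x* + g = (0, 0).
Eigenvalues of H: 3, 13.
Both eigenvalues > 0, so H is positive definite -> x* is a strict local min.

min


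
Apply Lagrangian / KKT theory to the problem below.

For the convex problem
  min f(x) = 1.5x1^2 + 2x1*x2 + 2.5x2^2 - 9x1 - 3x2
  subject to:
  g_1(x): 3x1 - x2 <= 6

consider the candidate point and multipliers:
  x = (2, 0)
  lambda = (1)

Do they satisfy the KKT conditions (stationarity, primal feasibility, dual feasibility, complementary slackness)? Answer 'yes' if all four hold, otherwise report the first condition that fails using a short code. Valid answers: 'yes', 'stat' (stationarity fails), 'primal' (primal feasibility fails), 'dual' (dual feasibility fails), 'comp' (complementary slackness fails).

Gradient of f: grad f(x) = Q x + c = (-3, 1)
Constraint values g_i(x) = a_i^T x - b_i:
  g_1((2, 0)) = 0
Stationarity residual: grad f(x) + sum_i lambda_i a_i = (0, 0)
  -> stationarity OK
Primal feasibility (all g_i <= 0): OK
Dual feasibility (all lambda_i >= 0): OK
Complementary slackness (lambda_i * g_i(x) = 0 for all i): OK

Verdict: yes, KKT holds.

yes


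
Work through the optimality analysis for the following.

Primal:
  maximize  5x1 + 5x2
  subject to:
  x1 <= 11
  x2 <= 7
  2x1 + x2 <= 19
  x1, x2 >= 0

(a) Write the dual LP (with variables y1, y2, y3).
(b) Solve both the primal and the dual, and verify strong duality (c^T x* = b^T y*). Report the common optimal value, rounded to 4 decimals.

The standard primal-dual pair for 'max c^T x s.t. A x <= b, x >= 0' is:
  Dual:  min b^T y  s.t.  A^T y >= c,  y >= 0.

So the dual LP is:
  minimize  11y1 + 7y2 + 19y3
  subject to:
    y1 + 2y3 >= 5
    y2 + y3 >= 5
    y1, y2, y3 >= 0

Solving the primal: x* = (6, 7).
  primal value c^T x* = 65.
Solving the dual: y* = (0, 2.5, 2.5).
  dual value b^T y* = 65.
Strong duality: c^T x* = b^T y*. Confirmed.

65


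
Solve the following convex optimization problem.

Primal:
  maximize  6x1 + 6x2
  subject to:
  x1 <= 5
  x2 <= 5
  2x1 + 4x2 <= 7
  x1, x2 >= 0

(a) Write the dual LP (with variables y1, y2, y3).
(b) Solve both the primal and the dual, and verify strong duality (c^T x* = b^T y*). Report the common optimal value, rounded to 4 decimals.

The standard primal-dual pair for 'max c^T x s.t. A x <= b, x >= 0' is:
  Dual:  min b^T y  s.t.  A^T y >= c,  y >= 0.

So the dual LP is:
  minimize  5y1 + 5y2 + 7y3
  subject to:
    y1 + 2y3 >= 6
    y2 + 4y3 >= 6
    y1, y2, y3 >= 0

Solving the primal: x* = (3.5, 0).
  primal value c^T x* = 21.
Solving the dual: y* = (0, 0, 3).
  dual value b^T y* = 21.
Strong duality: c^T x* = b^T y*. Confirmed.

21


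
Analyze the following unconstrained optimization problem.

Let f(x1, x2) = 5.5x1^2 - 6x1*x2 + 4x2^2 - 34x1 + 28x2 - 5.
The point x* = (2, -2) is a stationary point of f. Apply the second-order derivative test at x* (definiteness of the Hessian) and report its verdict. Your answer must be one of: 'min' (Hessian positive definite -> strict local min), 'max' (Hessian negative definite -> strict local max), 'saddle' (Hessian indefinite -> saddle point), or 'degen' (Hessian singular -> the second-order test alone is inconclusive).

Compute the Hessian H = grad^2 f:
  H = [[11, -6], [-6, 8]]
Verify stationarity: grad f(x*) = H x* + g = (0, 0).
Eigenvalues of H: 3.3153, 15.6847.
Both eigenvalues > 0, so H is positive definite -> x* is a strict local min.

min


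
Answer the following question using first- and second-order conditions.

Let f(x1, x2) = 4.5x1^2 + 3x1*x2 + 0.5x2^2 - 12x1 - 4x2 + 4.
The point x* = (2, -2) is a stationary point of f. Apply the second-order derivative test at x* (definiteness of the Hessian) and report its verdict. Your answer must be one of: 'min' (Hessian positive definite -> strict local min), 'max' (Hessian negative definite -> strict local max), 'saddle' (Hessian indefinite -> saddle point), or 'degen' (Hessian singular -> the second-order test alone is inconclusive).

Compute the Hessian H = grad^2 f:
  H = [[9, 3], [3, 1]]
Verify stationarity: grad f(x*) = H x* + g = (0, 0).
Eigenvalues of H: 0, 10.
H has a zero eigenvalue (singular; positive semidefinite but not definite), so H is neither positive definite, negative definite, nor indefinite. The second-order test alone is inconclusive -> degen.
(Indeed, f is constant along the null direction of H through x*, so x* is not a strict local extremum.)

degen


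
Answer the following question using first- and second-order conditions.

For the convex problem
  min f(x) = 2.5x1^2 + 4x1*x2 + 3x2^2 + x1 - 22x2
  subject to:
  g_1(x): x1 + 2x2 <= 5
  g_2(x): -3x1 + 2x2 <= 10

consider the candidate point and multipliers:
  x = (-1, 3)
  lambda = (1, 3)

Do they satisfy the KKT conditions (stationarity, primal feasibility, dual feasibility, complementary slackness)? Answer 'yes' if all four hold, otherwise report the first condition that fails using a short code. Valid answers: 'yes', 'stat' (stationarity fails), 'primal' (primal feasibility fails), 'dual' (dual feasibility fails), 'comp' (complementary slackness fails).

Gradient of f: grad f(x) = Q x + c = (8, -8)
Constraint values g_i(x) = a_i^T x - b_i:
  g_1((-1, 3)) = 0
  g_2((-1, 3)) = -1
Stationarity residual: grad f(x) + sum_i lambda_i a_i = (0, 0)
  -> stationarity OK
Primal feasibility (all g_i <= 0): OK
Dual feasibility (all lambda_i >= 0): OK
Complementary slackness (lambda_i * g_i(x) = 0 for all i): FAILS

Verdict: the first failing condition is complementary_slackness -> comp.

comp


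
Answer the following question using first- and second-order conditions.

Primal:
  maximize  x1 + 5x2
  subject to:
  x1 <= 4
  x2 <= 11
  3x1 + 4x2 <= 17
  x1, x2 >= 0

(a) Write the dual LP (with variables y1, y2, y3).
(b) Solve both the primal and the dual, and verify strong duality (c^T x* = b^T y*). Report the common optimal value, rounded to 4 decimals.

The standard primal-dual pair for 'max c^T x s.t. A x <= b, x >= 0' is:
  Dual:  min b^T y  s.t.  A^T y >= c,  y >= 0.

So the dual LP is:
  minimize  4y1 + 11y2 + 17y3
  subject to:
    y1 + 3y3 >= 1
    y2 + 4y3 >= 5
    y1, y2, y3 >= 0

Solving the primal: x* = (0, 4.25).
  primal value c^T x* = 21.25.
Solving the dual: y* = (0, 0, 1.25).
  dual value b^T y* = 21.25.
Strong duality: c^T x* = b^T y*. Confirmed.

21.25


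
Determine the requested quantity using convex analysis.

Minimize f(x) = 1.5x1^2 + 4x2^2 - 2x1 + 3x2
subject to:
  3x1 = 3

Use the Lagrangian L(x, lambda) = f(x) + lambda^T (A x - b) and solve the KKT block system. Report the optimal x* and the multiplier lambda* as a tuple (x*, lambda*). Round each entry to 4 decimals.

Form the Lagrangian:
  L(x, lambda) = (1/2) x^T Q x + c^T x + lambda^T (A x - b)
Stationarity (grad_x L = 0): Q x + c + A^T lambda = 0.
Primal feasibility: A x = b.

This gives the KKT block system:
  [ Q   A^T ] [ x     ]   [-c ]
  [ A    0  ] [ lambda ] = [ b ]

Solving the linear system:
  x*      = (1, -0.375)
  lambda* = (-0.3333)
  f(x*)   = -1.0625

x* = (1, -0.375), lambda* = (-0.3333)


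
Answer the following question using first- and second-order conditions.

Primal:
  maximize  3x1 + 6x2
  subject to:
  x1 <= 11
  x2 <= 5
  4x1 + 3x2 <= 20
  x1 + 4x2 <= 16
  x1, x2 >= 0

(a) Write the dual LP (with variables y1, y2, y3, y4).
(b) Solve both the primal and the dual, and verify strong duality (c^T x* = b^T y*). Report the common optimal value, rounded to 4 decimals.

The standard primal-dual pair for 'max c^T x s.t. A x <= b, x >= 0' is:
  Dual:  min b^T y  s.t.  A^T y >= c,  y >= 0.

So the dual LP is:
  minimize  11y1 + 5y2 + 20y3 + 16y4
  subject to:
    y1 + 4y3 + y4 >= 3
    y2 + 3y3 + 4y4 >= 6
    y1, y2, y3, y4 >= 0

Solving the primal: x* = (2.4615, 3.3846).
  primal value c^T x* = 27.6923.
Solving the dual: y* = (0, 0, 0.4615, 1.1538).
  dual value b^T y* = 27.6923.
Strong duality: c^T x* = b^T y*. Confirmed.

27.6923


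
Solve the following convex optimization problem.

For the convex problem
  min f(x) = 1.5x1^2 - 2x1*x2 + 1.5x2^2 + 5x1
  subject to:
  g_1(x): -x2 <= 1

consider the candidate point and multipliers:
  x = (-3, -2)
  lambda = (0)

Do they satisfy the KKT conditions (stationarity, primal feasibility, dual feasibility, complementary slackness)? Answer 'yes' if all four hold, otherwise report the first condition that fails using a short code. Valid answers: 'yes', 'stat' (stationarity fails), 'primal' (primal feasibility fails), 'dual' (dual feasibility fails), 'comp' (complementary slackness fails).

Gradient of f: grad f(x) = Q x + c = (0, 0)
Constraint values g_i(x) = a_i^T x - b_i:
  g_1((-3, -2)) = 1
Stationarity residual: grad f(x) + sum_i lambda_i a_i = (0, 0)
  -> stationarity OK
Primal feasibility (all g_i <= 0): FAILS
Dual feasibility (all lambda_i >= 0): OK
Complementary slackness (lambda_i * g_i(x) = 0 for all i): OK

Verdict: the first failing condition is primal_feasibility -> primal.

primal


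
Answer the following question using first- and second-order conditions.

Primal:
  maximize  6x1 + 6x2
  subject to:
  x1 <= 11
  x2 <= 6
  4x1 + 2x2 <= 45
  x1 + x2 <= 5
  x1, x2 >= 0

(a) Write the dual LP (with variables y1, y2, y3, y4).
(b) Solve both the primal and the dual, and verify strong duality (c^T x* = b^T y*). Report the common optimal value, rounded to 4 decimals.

The standard primal-dual pair for 'max c^T x s.t. A x <= b, x >= 0' is:
  Dual:  min b^T y  s.t.  A^T y >= c,  y >= 0.

So the dual LP is:
  minimize  11y1 + 6y2 + 45y3 + 5y4
  subject to:
    y1 + 4y3 + y4 >= 6
    y2 + 2y3 + y4 >= 6
    y1, y2, y3, y4 >= 0

Solving the primal: x* = (5, 0).
  primal value c^T x* = 30.
Solving the dual: y* = (0, 0, 0, 6).
  dual value b^T y* = 30.
Strong duality: c^T x* = b^T y*. Confirmed.

30


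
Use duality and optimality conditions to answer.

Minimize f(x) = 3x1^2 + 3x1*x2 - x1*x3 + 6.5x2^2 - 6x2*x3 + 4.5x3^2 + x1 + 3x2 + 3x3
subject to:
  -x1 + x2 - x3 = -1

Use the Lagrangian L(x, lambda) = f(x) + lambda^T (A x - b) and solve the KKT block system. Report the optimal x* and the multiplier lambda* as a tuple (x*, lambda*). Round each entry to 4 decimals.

Form the Lagrangian:
  L(x, lambda) = (1/2) x^T Q x + c^T x + lambda^T (A x - b)
Stationarity (grad_x L = 0): Q x + c + A^T lambda = 0.
Primal feasibility: A x = b.

This gives the KKT block system:
  [ Q   A^T ] [ x     ]   [-c ]
  [ A    0  ] [ lambda ] = [ b ]

Solving the linear system:
  x*      = (0.6568, -0.8343, -0.4911)
  lambda* = (2.929)
  f(x*)   = -0.1953

x* = (0.6568, -0.8343, -0.4911), lambda* = (2.929)


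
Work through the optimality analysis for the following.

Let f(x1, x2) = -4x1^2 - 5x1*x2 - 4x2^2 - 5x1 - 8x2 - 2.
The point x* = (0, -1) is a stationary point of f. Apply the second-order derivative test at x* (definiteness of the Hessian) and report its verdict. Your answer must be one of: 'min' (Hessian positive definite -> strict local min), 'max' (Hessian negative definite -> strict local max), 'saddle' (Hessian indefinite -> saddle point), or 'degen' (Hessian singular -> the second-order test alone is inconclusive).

Compute the Hessian H = grad^2 f:
  H = [[-8, -5], [-5, -8]]
Verify stationarity: grad f(x*) = H x* + g = (0, 0).
Eigenvalues of H: -13, -3.
Both eigenvalues < 0, so H is negative definite -> x* is a strict local max.

max


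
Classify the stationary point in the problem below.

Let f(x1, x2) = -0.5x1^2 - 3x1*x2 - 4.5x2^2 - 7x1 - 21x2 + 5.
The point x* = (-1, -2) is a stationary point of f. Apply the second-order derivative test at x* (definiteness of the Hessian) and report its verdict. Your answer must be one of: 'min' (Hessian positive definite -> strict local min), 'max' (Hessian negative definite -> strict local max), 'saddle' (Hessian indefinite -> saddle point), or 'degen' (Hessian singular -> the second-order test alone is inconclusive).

Compute the Hessian H = grad^2 f:
  H = [[-1, -3], [-3, -9]]
Verify stationarity: grad f(x*) = H x* + g = (0, 0).
Eigenvalues of H: -10, 0.
H has a zero eigenvalue (singular; negative semidefinite but not definite), so H is neither positive definite, negative definite, nor indefinite. The second-order test alone is inconclusive -> degen.
(Indeed, f is constant along the null direction of H through x*, so x* is not a strict local extremum.)

degen


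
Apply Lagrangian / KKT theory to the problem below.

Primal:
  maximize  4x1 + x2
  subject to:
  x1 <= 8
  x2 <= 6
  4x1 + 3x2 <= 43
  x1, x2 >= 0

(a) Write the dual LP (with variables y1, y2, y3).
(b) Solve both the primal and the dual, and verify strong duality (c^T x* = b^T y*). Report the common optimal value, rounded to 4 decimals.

The standard primal-dual pair for 'max c^T x s.t. A x <= b, x >= 0' is:
  Dual:  min b^T y  s.t.  A^T y >= c,  y >= 0.

So the dual LP is:
  minimize  8y1 + 6y2 + 43y3
  subject to:
    y1 + 4y3 >= 4
    y2 + 3y3 >= 1
    y1, y2, y3 >= 0

Solving the primal: x* = (8, 3.6667).
  primal value c^T x* = 35.6667.
Solving the dual: y* = (2.6667, 0, 0.3333).
  dual value b^T y* = 35.6667.
Strong duality: c^T x* = b^T y*. Confirmed.

35.6667


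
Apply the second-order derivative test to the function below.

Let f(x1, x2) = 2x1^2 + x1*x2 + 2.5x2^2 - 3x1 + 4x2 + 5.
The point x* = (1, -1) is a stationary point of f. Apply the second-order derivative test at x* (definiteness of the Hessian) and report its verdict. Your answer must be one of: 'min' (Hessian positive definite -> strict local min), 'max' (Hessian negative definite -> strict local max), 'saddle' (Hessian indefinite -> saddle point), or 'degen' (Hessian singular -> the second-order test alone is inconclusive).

Compute the Hessian H = grad^2 f:
  H = [[4, 1], [1, 5]]
Verify stationarity: grad f(x*) = H x* + g = (0, 0).
Eigenvalues of H: 3.382, 5.618.
Both eigenvalues > 0, so H is positive definite -> x* is a strict local min.

min


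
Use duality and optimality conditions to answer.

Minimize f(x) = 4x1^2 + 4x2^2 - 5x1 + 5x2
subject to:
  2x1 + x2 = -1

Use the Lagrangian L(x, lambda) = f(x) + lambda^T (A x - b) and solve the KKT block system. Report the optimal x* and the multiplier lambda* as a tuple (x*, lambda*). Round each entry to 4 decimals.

Form the Lagrangian:
  L(x, lambda) = (1/2) x^T Q x + c^T x + lambda^T (A x - b)
Stationarity (grad_x L = 0): Q x + c + A^T lambda = 0.
Primal feasibility: A x = b.

This gives the KKT block system:
  [ Q   A^T ] [ x     ]   [-c ]
  [ A    0  ] [ lambda ] = [ b ]

Solving the linear system:
  x*      = (-0.025, -0.95)
  lambda* = (2.6)
  f(x*)   = -1.0125

x* = (-0.025, -0.95), lambda* = (2.6)


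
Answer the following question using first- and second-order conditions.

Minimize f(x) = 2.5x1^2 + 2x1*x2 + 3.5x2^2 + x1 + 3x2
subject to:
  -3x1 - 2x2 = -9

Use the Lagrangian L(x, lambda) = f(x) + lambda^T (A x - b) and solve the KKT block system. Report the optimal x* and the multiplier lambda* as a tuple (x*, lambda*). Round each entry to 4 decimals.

Form the Lagrangian:
  L(x, lambda) = (1/2) x^T Q x + c^T x + lambda^T (A x - b)
Stationarity (grad_x L = 0): Q x + c + A^T lambda = 0.
Primal feasibility: A x = b.

This gives the KKT block system:
  [ Q   A^T ] [ x     ]   [-c ]
  [ A    0  ] [ lambda ] = [ b ]

Solving the linear system:
  x*      = (2.8305, 0.2542)
  lambda* = (5.2203)
  f(x*)   = 25.2881

x* = (2.8305, 0.2542), lambda* = (5.2203)


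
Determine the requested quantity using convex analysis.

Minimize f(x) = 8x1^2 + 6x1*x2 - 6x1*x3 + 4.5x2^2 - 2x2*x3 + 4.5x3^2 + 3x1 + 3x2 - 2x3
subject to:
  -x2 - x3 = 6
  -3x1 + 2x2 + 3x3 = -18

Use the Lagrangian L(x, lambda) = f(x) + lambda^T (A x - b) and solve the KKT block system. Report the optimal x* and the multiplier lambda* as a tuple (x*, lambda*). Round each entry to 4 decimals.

Form the Lagrangian:
  L(x, lambda) = (1/2) x^T Q x + c^T x + lambda^T (A x - b)
Stationarity (grad_x L = 0): Q x + c + A^T lambda = 0.
Primal feasibility: A x = b.

This gives the KKT block system:
  [ Q   A^T ] [ x     ]   [-c ]
  [ A    0  ] [ lambda ] = [ b ]

Solving the linear system:
  x*      = (1.2254, -3.6761, -2.3239)
  lambda* = (-8.4225, 4.831)
  f(x*)   = 67.3944

x* = (1.2254, -3.6761, -2.3239), lambda* = (-8.4225, 4.831)


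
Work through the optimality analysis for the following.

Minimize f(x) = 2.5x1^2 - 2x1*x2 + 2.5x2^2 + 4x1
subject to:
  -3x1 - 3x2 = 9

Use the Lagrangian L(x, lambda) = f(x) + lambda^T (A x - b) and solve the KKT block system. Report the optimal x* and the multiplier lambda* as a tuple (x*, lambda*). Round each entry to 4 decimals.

Form the Lagrangian:
  L(x, lambda) = (1/2) x^T Q x + c^T x + lambda^T (A x - b)
Stationarity (grad_x L = 0): Q x + c + A^T lambda = 0.
Primal feasibility: A x = b.

This gives the KKT block system:
  [ Q   A^T ] [ x     ]   [-c ]
  [ A    0  ] [ lambda ] = [ b ]

Solving the linear system:
  x*      = (-1.7857, -1.2143)
  lambda* = (-0.8333)
  f(x*)   = 0.1786

x* = (-1.7857, -1.2143), lambda* = (-0.8333)


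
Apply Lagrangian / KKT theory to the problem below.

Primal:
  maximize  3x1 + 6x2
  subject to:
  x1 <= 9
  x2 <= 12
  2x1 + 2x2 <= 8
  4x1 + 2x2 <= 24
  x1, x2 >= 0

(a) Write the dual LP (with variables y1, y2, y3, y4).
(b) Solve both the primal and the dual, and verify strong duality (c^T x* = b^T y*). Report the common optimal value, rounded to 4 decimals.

The standard primal-dual pair for 'max c^T x s.t. A x <= b, x >= 0' is:
  Dual:  min b^T y  s.t.  A^T y >= c,  y >= 0.

So the dual LP is:
  minimize  9y1 + 12y2 + 8y3 + 24y4
  subject to:
    y1 + 2y3 + 4y4 >= 3
    y2 + 2y3 + 2y4 >= 6
    y1, y2, y3, y4 >= 0

Solving the primal: x* = (0, 4).
  primal value c^T x* = 24.
Solving the dual: y* = (0, 0, 3, 0).
  dual value b^T y* = 24.
Strong duality: c^T x* = b^T y*. Confirmed.

24


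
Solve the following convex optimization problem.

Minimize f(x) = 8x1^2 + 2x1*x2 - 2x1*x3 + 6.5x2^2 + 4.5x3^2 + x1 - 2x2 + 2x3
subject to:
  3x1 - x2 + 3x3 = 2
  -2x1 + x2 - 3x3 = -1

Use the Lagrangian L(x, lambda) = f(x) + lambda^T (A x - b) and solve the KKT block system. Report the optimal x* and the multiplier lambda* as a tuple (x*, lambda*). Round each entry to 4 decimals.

Form the Lagrangian:
  L(x, lambda) = (1/2) x^T Q x + c^T x + lambda^T (A x - b)
Stationarity (grad_x L = 0): Q x + c + A^T lambda = 0.
Primal feasibility: A x = b.

This gives the KKT block system:
  [ Q   A^T ] [ x     ]   [-c ]
  [ A    0  ] [ lambda ] = [ b ]

Solving the linear system:
  x*      = (1, 0.0714, -0.3095)
  lambda* = (-19.619, -20.5476)
  f(x*)   = 9.4643

x* = (1, 0.0714, -0.3095), lambda* = (-19.619, -20.5476)


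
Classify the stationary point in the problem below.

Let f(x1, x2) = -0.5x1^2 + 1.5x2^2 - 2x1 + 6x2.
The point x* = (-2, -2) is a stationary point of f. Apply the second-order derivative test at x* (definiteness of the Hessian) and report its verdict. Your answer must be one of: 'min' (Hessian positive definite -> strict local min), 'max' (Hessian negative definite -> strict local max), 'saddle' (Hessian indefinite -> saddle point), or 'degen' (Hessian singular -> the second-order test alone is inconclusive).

Compute the Hessian H = grad^2 f:
  H = [[-1, 0], [0, 3]]
Verify stationarity: grad f(x*) = H x* + g = (0, 0).
Eigenvalues of H: -1, 3.
Eigenvalues have mixed signs, so H is indefinite -> x* is a saddle point.

saddle


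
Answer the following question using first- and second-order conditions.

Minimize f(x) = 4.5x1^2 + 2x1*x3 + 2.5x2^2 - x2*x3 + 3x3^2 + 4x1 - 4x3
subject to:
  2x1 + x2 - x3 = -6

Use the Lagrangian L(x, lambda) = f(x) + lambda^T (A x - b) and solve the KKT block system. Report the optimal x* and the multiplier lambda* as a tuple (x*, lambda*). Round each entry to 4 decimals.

Form the Lagrangian:
  L(x, lambda) = (1/2) x^T Q x + c^T x + lambda^T (A x - b)
Stationarity (grad_x L = 0): Q x + c + A^T lambda = 0.
Primal feasibility: A x = b.

This gives the KKT block system:
  [ Q   A^T ] [ x     ]   [-c ]
  [ A    0  ] [ lambda ] = [ b ]

Solving the linear system:
  x*      = (-1.8133, -0.4711, 1.9022)
  lambda* = (4.2578)
  f(x*)   = 5.3422

x* = (-1.8133, -0.4711, 1.9022), lambda* = (4.2578)


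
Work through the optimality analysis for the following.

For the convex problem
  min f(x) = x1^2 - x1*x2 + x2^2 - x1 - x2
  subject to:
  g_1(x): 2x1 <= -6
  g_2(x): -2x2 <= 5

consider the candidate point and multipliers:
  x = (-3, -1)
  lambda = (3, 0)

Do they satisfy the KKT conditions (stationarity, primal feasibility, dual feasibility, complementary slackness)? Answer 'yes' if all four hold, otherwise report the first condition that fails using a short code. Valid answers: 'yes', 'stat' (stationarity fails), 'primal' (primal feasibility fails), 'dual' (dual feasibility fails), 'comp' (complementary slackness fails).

Gradient of f: grad f(x) = Q x + c = (-6, 0)
Constraint values g_i(x) = a_i^T x - b_i:
  g_1((-3, -1)) = 0
  g_2((-3, -1)) = -3
Stationarity residual: grad f(x) + sum_i lambda_i a_i = (0, 0)
  -> stationarity OK
Primal feasibility (all g_i <= 0): OK
Dual feasibility (all lambda_i >= 0): OK
Complementary slackness (lambda_i * g_i(x) = 0 for all i): OK

Verdict: yes, KKT holds.

yes


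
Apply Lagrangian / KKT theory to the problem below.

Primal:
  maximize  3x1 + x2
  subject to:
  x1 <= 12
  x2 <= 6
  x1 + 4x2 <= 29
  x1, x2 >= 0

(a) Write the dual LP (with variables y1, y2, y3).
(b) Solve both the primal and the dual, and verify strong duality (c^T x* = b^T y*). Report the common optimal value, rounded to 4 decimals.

The standard primal-dual pair for 'max c^T x s.t. A x <= b, x >= 0' is:
  Dual:  min b^T y  s.t.  A^T y >= c,  y >= 0.

So the dual LP is:
  minimize  12y1 + 6y2 + 29y3
  subject to:
    y1 + y3 >= 3
    y2 + 4y3 >= 1
    y1, y2, y3 >= 0

Solving the primal: x* = (12, 4.25).
  primal value c^T x* = 40.25.
Solving the dual: y* = (2.75, 0, 0.25).
  dual value b^T y* = 40.25.
Strong duality: c^T x* = b^T y*. Confirmed.

40.25


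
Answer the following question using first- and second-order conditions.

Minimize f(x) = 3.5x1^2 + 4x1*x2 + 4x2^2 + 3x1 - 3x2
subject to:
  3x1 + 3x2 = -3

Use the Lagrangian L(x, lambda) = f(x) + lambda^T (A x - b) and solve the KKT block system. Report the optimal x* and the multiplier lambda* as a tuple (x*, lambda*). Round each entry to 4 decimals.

Form the Lagrangian:
  L(x, lambda) = (1/2) x^T Q x + c^T x + lambda^T (A x - b)
Stationarity (grad_x L = 0): Q x + c + A^T lambda = 0.
Primal feasibility: A x = b.

This gives the KKT block system:
  [ Q   A^T ] [ x     ]   [-c ]
  [ A    0  ] [ lambda ] = [ b ]

Solving the linear system:
  x*      = (-1.4286, 0.4286)
  lambda* = (1.7619)
  f(x*)   = -0.1429

x* = (-1.4286, 0.4286), lambda* = (1.7619)


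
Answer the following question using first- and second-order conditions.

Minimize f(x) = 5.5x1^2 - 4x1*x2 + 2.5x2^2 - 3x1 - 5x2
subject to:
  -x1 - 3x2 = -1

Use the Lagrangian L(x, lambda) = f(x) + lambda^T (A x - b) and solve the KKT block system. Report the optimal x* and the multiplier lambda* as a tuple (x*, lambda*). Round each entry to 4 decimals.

Form the Lagrangian:
  L(x, lambda) = (1/2) x^T Q x + c^T x + lambda^T (A x - b)
Stationarity (grad_x L = 0): Q x + c + A^T lambda = 0.
Primal feasibility: A x = b.

This gives the KKT block system:
  [ Q   A^T ] [ x     ]   [-c ]
  [ A    0  ] [ lambda ] = [ b ]

Solving the linear system:
  x*      = (0.2266, 0.2578)
  lambda* = (-1.5391)
  f(x*)   = -1.7539

x* = (0.2266, 0.2578), lambda* = (-1.5391)


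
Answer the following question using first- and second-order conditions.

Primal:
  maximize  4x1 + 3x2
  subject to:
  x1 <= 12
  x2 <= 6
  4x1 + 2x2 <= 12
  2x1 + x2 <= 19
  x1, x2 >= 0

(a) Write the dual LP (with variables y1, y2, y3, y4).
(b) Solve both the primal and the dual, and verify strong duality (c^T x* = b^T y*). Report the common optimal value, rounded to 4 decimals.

The standard primal-dual pair for 'max c^T x s.t. A x <= b, x >= 0' is:
  Dual:  min b^T y  s.t.  A^T y >= c,  y >= 0.

So the dual LP is:
  minimize  12y1 + 6y2 + 12y3 + 19y4
  subject to:
    y1 + 4y3 + 2y4 >= 4
    y2 + 2y3 + y4 >= 3
    y1, y2, y3, y4 >= 0

Solving the primal: x* = (0, 6).
  primal value c^T x* = 18.
Solving the dual: y* = (0, 1, 1, 0).
  dual value b^T y* = 18.
Strong duality: c^T x* = b^T y*. Confirmed.

18


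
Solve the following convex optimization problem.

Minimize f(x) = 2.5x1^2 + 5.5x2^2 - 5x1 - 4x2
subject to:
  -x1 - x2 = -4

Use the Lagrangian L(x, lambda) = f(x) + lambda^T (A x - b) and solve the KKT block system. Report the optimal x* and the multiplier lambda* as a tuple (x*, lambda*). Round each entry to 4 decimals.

Form the Lagrangian:
  L(x, lambda) = (1/2) x^T Q x + c^T x + lambda^T (A x - b)
Stationarity (grad_x L = 0): Q x + c + A^T lambda = 0.
Primal feasibility: A x = b.

This gives the KKT block system:
  [ Q   A^T ] [ x     ]   [-c ]
  [ A    0  ] [ lambda ] = [ b ]

Solving the linear system:
  x*      = (2.8125, 1.1875)
  lambda* = (9.0625)
  f(x*)   = 8.7188

x* = (2.8125, 1.1875), lambda* = (9.0625)


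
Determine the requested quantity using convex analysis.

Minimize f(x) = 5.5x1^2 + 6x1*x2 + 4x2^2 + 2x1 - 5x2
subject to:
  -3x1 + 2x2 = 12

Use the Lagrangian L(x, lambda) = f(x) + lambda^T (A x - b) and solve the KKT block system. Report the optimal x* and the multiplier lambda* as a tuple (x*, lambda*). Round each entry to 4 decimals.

Form the Lagrangian:
  L(x, lambda) = (1/2) x^T Q x + c^T x + lambda^T (A x - b)
Stationarity (grad_x L = 0): Q x + c + A^T lambda = 0.
Primal feasibility: A x = b.

This gives the KKT block system:
  [ Q   A^T ] [ x     ]   [-c ]
  [ A    0  ] [ lambda ] = [ b ]

Solving the linear system:
  x*      = (-2.1809, 2.7287)
  lambda* = (-1.8723)
  f(x*)   = 2.2314

x* = (-2.1809, 2.7287), lambda* = (-1.8723)


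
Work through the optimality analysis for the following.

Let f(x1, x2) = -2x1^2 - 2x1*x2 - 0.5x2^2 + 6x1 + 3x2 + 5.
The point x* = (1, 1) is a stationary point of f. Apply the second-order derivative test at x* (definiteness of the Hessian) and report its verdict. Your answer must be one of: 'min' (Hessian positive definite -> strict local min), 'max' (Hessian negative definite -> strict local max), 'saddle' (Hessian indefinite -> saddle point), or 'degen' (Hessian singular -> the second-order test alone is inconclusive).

Compute the Hessian H = grad^2 f:
  H = [[-4, -2], [-2, -1]]
Verify stationarity: grad f(x*) = H x* + g = (0, 0).
Eigenvalues of H: -5, 0.
H has a zero eigenvalue (singular; negative semidefinite but not definite), so H is neither positive definite, negative definite, nor indefinite. The second-order test alone is inconclusive -> degen.
(Indeed, f is constant along the null direction of H through x*, so x* is not a strict local extremum.)

degen


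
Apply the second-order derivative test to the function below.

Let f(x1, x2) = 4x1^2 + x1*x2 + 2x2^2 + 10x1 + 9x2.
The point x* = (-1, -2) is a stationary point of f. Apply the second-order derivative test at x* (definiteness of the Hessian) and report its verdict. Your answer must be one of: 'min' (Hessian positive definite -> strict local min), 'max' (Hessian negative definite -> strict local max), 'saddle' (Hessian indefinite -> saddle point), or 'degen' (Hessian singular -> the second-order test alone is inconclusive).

Compute the Hessian H = grad^2 f:
  H = [[8, 1], [1, 4]]
Verify stationarity: grad f(x*) = H x* + g = (0, 0).
Eigenvalues of H: 3.7639, 8.2361.
Both eigenvalues > 0, so H is positive definite -> x* is a strict local min.

min


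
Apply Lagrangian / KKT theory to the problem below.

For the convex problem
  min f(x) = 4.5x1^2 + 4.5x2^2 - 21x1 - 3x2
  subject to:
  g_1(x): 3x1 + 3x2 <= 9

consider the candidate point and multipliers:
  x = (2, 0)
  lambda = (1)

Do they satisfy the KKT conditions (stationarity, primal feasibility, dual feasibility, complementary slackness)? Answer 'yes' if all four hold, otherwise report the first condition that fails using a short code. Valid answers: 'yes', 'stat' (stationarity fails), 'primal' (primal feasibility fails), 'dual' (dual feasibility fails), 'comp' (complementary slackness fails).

Gradient of f: grad f(x) = Q x + c = (-3, -3)
Constraint values g_i(x) = a_i^T x - b_i:
  g_1((2, 0)) = -3
Stationarity residual: grad f(x) + sum_i lambda_i a_i = (0, 0)
  -> stationarity OK
Primal feasibility (all g_i <= 0): OK
Dual feasibility (all lambda_i >= 0): OK
Complementary slackness (lambda_i * g_i(x) = 0 for all i): FAILS

Verdict: the first failing condition is complementary_slackness -> comp.

comp


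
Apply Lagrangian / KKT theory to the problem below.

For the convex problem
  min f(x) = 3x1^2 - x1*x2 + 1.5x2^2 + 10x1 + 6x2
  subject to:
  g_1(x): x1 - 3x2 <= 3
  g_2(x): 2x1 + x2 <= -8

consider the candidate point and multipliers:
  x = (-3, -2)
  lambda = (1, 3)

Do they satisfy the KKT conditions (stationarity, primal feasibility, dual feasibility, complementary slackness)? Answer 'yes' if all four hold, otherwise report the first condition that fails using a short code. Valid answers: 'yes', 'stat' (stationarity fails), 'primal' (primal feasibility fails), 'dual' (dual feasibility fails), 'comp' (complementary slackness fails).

Gradient of f: grad f(x) = Q x + c = (-6, 3)
Constraint values g_i(x) = a_i^T x - b_i:
  g_1((-3, -2)) = 0
  g_2((-3, -2)) = 0
Stationarity residual: grad f(x) + sum_i lambda_i a_i = (1, 3)
  -> stationarity FAILS
Primal feasibility (all g_i <= 0): OK
Dual feasibility (all lambda_i >= 0): OK
Complementary slackness (lambda_i * g_i(x) = 0 for all i): OK

Verdict: the first failing condition is stationarity -> stat.

stat


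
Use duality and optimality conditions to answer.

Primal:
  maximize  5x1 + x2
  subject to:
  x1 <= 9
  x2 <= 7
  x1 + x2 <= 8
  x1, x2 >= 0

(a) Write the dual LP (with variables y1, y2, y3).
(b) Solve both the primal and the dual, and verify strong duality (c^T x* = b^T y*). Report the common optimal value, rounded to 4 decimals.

The standard primal-dual pair for 'max c^T x s.t. A x <= b, x >= 0' is:
  Dual:  min b^T y  s.t.  A^T y >= c,  y >= 0.

So the dual LP is:
  minimize  9y1 + 7y2 + 8y3
  subject to:
    y1 + y3 >= 5
    y2 + y3 >= 1
    y1, y2, y3 >= 0

Solving the primal: x* = (8, 0).
  primal value c^T x* = 40.
Solving the dual: y* = (0, 0, 5).
  dual value b^T y* = 40.
Strong duality: c^T x* = b^T y*. Confirmed.

40


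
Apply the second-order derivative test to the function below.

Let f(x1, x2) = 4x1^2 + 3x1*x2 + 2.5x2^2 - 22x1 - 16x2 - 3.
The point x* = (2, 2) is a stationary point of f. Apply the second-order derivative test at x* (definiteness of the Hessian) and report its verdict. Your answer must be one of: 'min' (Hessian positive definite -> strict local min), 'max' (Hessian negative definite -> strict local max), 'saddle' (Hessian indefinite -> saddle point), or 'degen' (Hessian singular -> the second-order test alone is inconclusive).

Compute the Hessian H = grad^2 f:
  H = [[8, 3], [3, 5]]
Verify stationarity: grad f(x*) = H x* + g = (0, 0).
Eigenvalues of H: 3.1459, 9.8541.
Both eigenvalues > 0, so H is positive definite -> x* is a strict local min.

min


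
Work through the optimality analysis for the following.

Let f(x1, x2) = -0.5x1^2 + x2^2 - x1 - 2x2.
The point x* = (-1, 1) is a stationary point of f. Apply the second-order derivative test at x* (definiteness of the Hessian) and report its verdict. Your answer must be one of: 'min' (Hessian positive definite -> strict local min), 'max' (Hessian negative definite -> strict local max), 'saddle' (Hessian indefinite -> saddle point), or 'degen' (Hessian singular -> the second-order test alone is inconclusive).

Compute the Hessian H = grad^2 f:
  H = [[-1, 0], [0, 2]]
Verify stationarity: grad f(x*) = H x* + g = (0, 0).
Eigenvalues of H: -1, 2.
Eigenvalues have mixed signs, so H is indefinite -> x* is a saddle point.

saddle


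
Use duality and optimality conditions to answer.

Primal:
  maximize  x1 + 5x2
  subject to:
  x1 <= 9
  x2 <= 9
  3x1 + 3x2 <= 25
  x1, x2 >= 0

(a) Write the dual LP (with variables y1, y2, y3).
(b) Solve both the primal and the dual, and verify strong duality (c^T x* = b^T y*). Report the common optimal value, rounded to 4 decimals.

The standard primal-dual pair for 'max c^T x s.t. A x <= b, x >= 0' is:
  Dual:  min b^T y  s.t.  A^T y >= c,  y >= 0.

So the dual LP is:
  minimize  9y1 + 9y2 + 25y3
  subject to:
    y1 + 3y3 >= 1
    y2 + 3y3 >= 5
    y1, y2, y3 >= 0

Solving the primal: x* = (0, 8.3333).
  primal value c^T x* = 41.6667.
Solving the dual: y* = (0, 0, 1.6667).
  dual value b^T y* = 41.6667.
Strong duality: c^T x* = b^T y*. Confirmed.

41.6667


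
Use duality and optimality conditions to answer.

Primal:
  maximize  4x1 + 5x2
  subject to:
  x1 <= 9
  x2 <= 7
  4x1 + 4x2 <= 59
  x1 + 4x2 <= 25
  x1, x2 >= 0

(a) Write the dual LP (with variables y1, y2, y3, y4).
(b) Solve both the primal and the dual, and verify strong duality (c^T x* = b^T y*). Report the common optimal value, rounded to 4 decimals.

The standard primal-dual pair for 'max c^T x s.t. A x <= b, x >= 0' is:
  Dual:  min b^T y  s.t.  A^T y >= c,  y >= 0.

So the dual LP is:
  minimize  9y1 + 7y2 + 59y3 + 25y4
  subject to:
    y1 + 4y3 + y4 >= 4
    y2 + 4y3 + 4y4 >= 5
    y1, y2, y3, y4 >= 0

Solving the primal: x* = (9, 4).
  primal value c^T x* = 56.
Solving the dual: y* = (2.75, 0, 0, 1.25).
  dual value b^T y* = 56.
Strong duality: c^T x* = b^T y*. Confirmed.

56


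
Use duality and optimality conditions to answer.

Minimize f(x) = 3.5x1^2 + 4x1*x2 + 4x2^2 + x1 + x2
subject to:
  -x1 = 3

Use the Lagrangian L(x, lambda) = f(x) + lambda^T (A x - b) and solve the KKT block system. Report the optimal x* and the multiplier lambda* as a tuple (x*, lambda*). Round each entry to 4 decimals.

Form the Lagrangian:
  L(x, lambda) = (1/2) x^T Q x + c^T x + lambda^T (A x - b)
Stationarity (grad_x L = 0): Q x + c + A^T lambda = 0.
Primal feasibility: A x = b.

This gives the KKT block system:
  [ Q   A^T ] [ x     ]   [-c ]
  [ A    0  ] [ lambda ] = [ b ]

Solving the linear system:
  x*      = (-3, 1.375)
  lambda* = (-14.5)
  f(x*)   = 20.9375

x* = (-3, 1.375), lambda* = (-14.5)


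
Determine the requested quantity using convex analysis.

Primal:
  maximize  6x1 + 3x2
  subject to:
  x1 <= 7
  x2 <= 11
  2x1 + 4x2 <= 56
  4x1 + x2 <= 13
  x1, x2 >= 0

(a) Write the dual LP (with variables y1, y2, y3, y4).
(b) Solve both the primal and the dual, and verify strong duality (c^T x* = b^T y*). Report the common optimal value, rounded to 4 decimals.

The standard primal-dual pair for 'max c^T x s.t. A x <= b, x >= 0' is:
  Dual:  min b^T y  s.t.  A^T y >= c,  y >= 0.

So the dual LP is:
  minimize  7y1 + 11y2 + 56y3 + 13y4
  subject to:
    y1 + 2y3 + 4y4 >= 6
    y2 + 4y3 + y4 >= 3
    y1, y2, y3, y4 >= 0

Solving the primal: x* = (0.5, 11).
  primal value c^T x* = 36.
Solving the dual: y* = (0, 1.5, 0, 1.5).
  dual value b^T y* = 36.
Strong duality: c^T x* = b^T y*. Confirmed.

36


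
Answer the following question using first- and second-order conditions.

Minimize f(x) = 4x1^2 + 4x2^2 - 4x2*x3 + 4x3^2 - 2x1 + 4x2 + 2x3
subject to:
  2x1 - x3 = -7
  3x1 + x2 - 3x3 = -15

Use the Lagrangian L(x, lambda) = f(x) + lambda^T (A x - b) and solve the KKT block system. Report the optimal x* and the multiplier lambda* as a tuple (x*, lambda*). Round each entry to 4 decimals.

Form the Lagrangian:
  L(x, lambda) = (1/2) x^T Q x + c^T x + lambda^T (A x - b)
Stationarity (grad_x L = 0): Q x + c + A^T lambda = 0.
Primal feasibility: A x = b.

This gives the KKT block system:
  [ Q   A^T ] [ x     ]   [-c ]
  [ A    0  ] [ lambda ] = [ b ]

Solving the linear system:
  x*      = (-2.1562, -0.4688, 2.6875)
  lambda* = (-6.125, 10.5)
  f(x*)   = 61.2188

x* = (-2.1562, -0.4688, 2.6875), lambda* = (-6.125, 10.5)


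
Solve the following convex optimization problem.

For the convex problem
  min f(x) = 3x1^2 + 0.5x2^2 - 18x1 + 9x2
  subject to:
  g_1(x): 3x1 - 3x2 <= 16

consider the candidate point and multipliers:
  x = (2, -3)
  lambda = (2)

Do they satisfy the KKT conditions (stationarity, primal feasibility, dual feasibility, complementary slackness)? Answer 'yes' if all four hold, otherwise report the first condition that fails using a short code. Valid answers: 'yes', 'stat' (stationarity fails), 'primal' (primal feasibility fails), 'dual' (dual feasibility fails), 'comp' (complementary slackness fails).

Gradient of f: grad f(x) = Q x + c = (-6, 6)
Constraint values g_i(x) = a_i^T x - b_i:
  g_1((2, -3)) = -1
Stationarity residual: grad f(x) + sum_i lambda_i a_i = (0, 0)
  -> stationarity OK
Primal feasibility (all g_i <= 0): OK
Dual feasibility (all lambda_i >= 0): OK
Complementary slackness (lambda_i * g_i(x) = 0 for all i): FAILS

Verdict: the first failing condition is complementary_slackness -> comp.

comp


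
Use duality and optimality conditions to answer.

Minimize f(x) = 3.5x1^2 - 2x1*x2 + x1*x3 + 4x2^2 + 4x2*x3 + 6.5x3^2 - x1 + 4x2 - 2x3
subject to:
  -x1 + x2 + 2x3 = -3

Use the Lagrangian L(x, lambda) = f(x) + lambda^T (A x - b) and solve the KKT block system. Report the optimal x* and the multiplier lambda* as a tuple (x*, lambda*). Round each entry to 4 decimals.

Form the Lagrangian:
  L(x, lambda) = (1/2) x^T Q x + c^T x + lambda^T (A x - b)
Stationarity (grad_x L = 0): Q x + c + A^T lambda = 0.
Primal feasibility: A x = b.

This gives the KKT block system:
  [ Q   A^T ] [ x     ]   [-c ]
  [ A    0  ] [ lambda ] = [ b ]

Solving the linear system:
  x*      = (0.937, -0.7222, -0.6704)
  lambda* = (6.3333)
  f(x*)   = 8.2574

x* = (0.937, -0.7222, -0.6704), lambda* = (6.3333)
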